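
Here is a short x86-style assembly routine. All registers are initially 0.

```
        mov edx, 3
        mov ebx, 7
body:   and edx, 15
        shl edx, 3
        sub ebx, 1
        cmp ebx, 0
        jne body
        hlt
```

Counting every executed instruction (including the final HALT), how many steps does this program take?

38

edx=3
ebx=7
edx=3&15=3
edx=3<<3=24
ebx=7-1=6
cmp ebx, 0  (cmp 6,0)
jne body: taken
edx=24&15=8
edx=8<<3=64
ebx=6-1=5
cmp ebx, 0  (cmp 5,0)
jne body: taken
edx=64&15=0
edx=0<<3=0
ebx=5-1=4
cmp ebx, 0  (cmp 4,0)
jne body: taken
edx=0&15=0
edx=0<<3=0
ebx=4-1=3
cmp ebx, 0  (cmp 3,0)
jne body: taken
edx=0&15=0
edx=0<<3=0
ebx=3-1=2
cmp ebx, 0  (cmp 2,0)
jne body: taken
edx=0&15=0
edx=0<<3=0
ebx=2-1=1
cmp ebx, 0  (cmp 1,0)
jne body: taken
edx=0&15=0
edx=0<<3=0
ebx=1-1=0
cmp ebx, 0  (cmp 0,0)
jne body: not taken
halt.
Total executed instructions: 38.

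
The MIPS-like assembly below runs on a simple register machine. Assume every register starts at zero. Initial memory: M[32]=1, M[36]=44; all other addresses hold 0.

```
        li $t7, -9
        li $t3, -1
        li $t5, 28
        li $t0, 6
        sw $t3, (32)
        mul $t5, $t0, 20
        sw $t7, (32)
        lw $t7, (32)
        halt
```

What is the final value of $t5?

120

after li $t7, -9: $t7=-9
after li $t3, -1: $t3=-1
after li $t5, 28: $t5=28
after li $t0, 6: $t0=6
sw $t3, (32) → M[32]=-1
after mul $t5, $t0, 20: $t5=6*20=120
sw $t7, (32) → M[32]=-9
after lw $t7, (32): $t7=M[32]=-9
halt.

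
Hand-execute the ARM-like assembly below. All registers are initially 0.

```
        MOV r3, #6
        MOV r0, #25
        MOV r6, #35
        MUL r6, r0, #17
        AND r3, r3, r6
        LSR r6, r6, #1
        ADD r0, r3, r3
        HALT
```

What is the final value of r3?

0

MOV r3, #6 → r3=6
MOV r0, #25 → r0=25
MOV r6, #35 → r6=35
MUL r6, r0, #17 → r6=25*17=425
AND r3, r3, r6 → r3=6&425=0
LSR r6, r6, #1 → r6=425>>1=212
ADD r0, r3, r3 → r0=0+0=0
halt.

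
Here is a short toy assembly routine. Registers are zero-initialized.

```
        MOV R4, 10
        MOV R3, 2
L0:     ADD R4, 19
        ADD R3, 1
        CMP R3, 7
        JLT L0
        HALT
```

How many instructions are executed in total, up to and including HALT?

23

after MOV R4, 10: R4=10
after MOV R3, 2: R3=2
after ADD R4, 19: R4=10+19=29
after ADD R3, 1: R3=2+1=3
CMP R3, 7  (cmp 3,7)
JLT L0: taken
after ADD R4, 19: R4=29+19=48
after ADD R3, 1: R3=3+1=4
CMP R3, 7  (cmp 4,7)
JLT L0: taken
after ADD R4, 19: R4=48+19=67
after ADD R3, 1: R3=4+1=5
CMP R3, 7  (cmp 5,7)
JLT L0: taken
after ADD R4, 19: R4=67+19=86
after ADD R3, 1: R3=5+1=6
CMP R3, 7  (cmp 6,7)
JLT L0: taken
after ADD R4, 19: R4=86+19=105
after ADD R3, 1: R3=6+1=7
CMP R3, 7  (cmp 7,7)
JLT L0: not taken
halt.
Total executed instructions: 23.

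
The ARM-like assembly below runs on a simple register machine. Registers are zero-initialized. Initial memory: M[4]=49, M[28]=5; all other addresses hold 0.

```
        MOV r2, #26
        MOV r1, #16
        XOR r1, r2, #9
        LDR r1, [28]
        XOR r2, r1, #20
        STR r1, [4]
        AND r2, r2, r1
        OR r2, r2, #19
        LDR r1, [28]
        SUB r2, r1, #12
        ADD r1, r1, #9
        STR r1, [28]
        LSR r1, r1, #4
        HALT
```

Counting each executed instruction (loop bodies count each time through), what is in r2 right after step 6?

17

MOV r2, #26 → r2=26
MOV r1, #16 → r1=16
XOR r1, r2, #9 → r1=26^9=19
LDR r1, [28] → r1=M[28]=5
XOR r2, r1, #20 → r2=5^20=17
STR r1, [4] → M[4]=5
After step 6: r2 = 17.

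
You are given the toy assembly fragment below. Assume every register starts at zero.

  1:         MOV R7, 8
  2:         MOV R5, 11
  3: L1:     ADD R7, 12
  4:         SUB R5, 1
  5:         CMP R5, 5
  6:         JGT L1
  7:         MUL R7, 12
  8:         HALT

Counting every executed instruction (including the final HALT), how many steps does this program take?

28

MOV R7, 8 → R7=8
MOV R5, 11 → R5=11
ADD R7, 12 → R7=8+12=20
SUB R5, 1 → R5=11-1=10
CMP R5, 5  (cmp 10,5)
JGT L1: taken
ADD R7, 12 → R7=20+12=32
SUB R5, 1 → R5=10-1=9
CMP R5, 5  (cmp 9,5)
JGT L1: taken
ADD R7, 12 → R7=32+12=44
SUB R5, 1 → R5=9-1=8
CMP R5, 5  (cmp 8,5)
JGT L1: taken
ADD R7, 12 → R7=44+12=56
SUB R5, 1 → R5=8-1=7
CMP R5, 5  (cmp 7,5)
JGT L1: taken
ADD R7, 12 → R7=56+12=68
SUB R5, 1 → R5=7-1=6
CMP R5, 5  (cmp 6,5)
JGT L1: taken
ADD R7, 12 → R7=68+12=80
SUB R5, 1 → R5=6-1=5
CMP R5, 5  (cmp 5,5)
JGT L1: not taken
MUL R7, 12 → R7=80*12=960
halt.
Total executed instructions: 28.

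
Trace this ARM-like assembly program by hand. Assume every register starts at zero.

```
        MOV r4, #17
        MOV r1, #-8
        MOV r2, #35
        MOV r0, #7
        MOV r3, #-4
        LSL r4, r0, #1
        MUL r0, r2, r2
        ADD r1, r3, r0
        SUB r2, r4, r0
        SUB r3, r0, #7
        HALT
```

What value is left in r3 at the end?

MOV r4, #17 → r4=17
MOV r1, #-8 → r1=-8
MOV r2, #35 → r2=35
MOV r0, #7 → r0=7
MOV r3, #-4 → r3=-4
LSL r4, r0, #1 → r4=7<<1=14
MUL r0, r2, r2 → r0=35*35=1225
ADD r1, r3, r0 → r1=(-4)+1225=1221
SUB r2, r4, r0 → r2=14-1225=-1211
SUB r3, r0, #7 → r3=1225-7=1218
halt.

1218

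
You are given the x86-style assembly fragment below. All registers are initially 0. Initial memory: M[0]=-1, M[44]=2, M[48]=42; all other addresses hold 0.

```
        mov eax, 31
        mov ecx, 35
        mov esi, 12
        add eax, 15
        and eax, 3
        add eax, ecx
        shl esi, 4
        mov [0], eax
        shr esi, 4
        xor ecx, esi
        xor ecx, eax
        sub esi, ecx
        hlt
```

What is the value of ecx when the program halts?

eax=31
ecx=35
esi=12
eax=31+15=46
eax=46&3=2
eax=2+35=37
esi=12<<4=192
mov [0], eax → M[0]=37
esi=192>>4=12
ecx=35^12=47
ecx=47^37=10
esi=12-10=2
halt.

10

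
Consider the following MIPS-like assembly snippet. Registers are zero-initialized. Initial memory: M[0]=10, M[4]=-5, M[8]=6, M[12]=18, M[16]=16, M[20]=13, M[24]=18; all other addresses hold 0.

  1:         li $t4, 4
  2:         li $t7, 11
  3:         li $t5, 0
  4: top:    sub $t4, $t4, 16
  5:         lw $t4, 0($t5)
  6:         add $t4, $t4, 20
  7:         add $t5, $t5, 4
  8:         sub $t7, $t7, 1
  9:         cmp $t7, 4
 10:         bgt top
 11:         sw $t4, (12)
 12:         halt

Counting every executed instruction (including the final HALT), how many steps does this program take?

54

$t4=4
$t7=11
$t5=0
$t4=4-16=-12
$t4=M[0]=10
$t4=10+20=30
$t5=0+4=4
$t7=11-1=10
cmp $t7, 4  (cmp 10,4)
bgt top: taken
$t4=30-16=14
$t4=M[4]=-5
$t4=(-5)+20=15
$t5=4+4=8
$t7=10-1=9
cmp $t7, 4  (cmp 9,4)
bgt top: taken
$t4=15-16=-1
$t4=M[8]=6
$t4=6+20=26
$t5=8+4=12
$t7=9-1=8
cmp $t7, 4  (cmp 8,4)
bgt top: taken
$t4=26-16=10
$t4=M[12]=18
$t4=18+20=38
$t5=12+4=16
$t7=8-1=7
cmp $t7, 4  (cmp 7,4)
bgt top: taken
$t4=38-16=22
$t4=M[16]=16
$t4=16+20=36
$t5=16+4=20
$t7=7-1=6
cmp $t7, 4  (cmp 6,4)
bgt top: taken
$t4=36-16=20
$t4=M[20]=13
$t4=13+20=33
$t5=20+4=24
$t7=6-1=5
cmp $t7, 4  (cmp 5,4)
bgt top: taken
$t4=33-16=17
$t4=M[24]=18
$t4=18+20=38
$t5=24+4=28
$t7=5-1=4
cmp $t7, 4  (cmp 4,4)
bgt top: not taken
sw $t4, (12) → M[12]=38
halt.
Total executed instructions: 54.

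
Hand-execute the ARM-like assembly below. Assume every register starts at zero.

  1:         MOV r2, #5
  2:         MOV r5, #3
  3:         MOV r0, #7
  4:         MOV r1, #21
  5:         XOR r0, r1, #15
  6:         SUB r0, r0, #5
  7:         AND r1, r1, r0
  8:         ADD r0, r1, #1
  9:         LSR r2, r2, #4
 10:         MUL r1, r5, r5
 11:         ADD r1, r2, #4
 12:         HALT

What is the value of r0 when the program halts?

r2=5
r5=3
r0=7
r1=21
r0=21^15=26
r0=26-5=21
r1=21&21=21
r0=21+1=22
r2=5>>4=0
r1=3*3=9
r1=0+4=4
halt.

22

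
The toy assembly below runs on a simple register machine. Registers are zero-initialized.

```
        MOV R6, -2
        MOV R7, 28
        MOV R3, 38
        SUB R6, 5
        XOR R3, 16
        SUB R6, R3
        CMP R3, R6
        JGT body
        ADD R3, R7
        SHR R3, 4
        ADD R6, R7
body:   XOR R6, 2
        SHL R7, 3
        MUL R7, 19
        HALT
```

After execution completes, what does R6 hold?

R6=-2
R7=28
R3=38
R6=(-2)-5=-7
R3=38^16=54
R6=(-7)-54=-61
CMP R3, R6  (cmp 54,-61)
JGT body: taken
R6=(-61)^2=-63
R7=28<<3=224
R7=224*19=4256
halt.

-63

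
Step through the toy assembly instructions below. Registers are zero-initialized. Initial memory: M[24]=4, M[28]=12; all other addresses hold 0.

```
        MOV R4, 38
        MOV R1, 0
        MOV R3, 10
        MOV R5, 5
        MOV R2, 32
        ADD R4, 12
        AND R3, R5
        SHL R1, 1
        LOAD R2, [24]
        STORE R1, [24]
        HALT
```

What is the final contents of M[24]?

after MOV R4, 38: R4=38
after MOV R1, 0: R1=0
after MOV R3, 10: R3=10
after MOV R5, 5: R5=5
after MOV R2, 32: R2=32
after ADD R4, 12: R4=38+12=50
after AND R3, R5: R3=10&5=0
after SHL R1, 1: R1=0<<1=0
after LOAD R2, [24]: R2=M[24]=4
STORE R1, [24] → M[24]=0
halt.

0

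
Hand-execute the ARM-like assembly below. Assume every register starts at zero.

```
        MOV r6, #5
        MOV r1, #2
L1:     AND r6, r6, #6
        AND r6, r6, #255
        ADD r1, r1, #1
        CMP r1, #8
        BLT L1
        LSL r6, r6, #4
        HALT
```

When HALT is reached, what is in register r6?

64

r6=5
r1=2
r6=5&6=4
r6=4&255=4
r1=2+1=3
CMP r1, #8  (cmp 3,8)
BLT L1: taken
r6=4&6=4
r6=4&255=4
r1=3+1=4
CMP r1, #8  (cmp 4,8)
BLT L1: taken
r6=4&6=4
r6=4&255=4
r1=4+1=5
CMP r1, #8  (cmp 5,8)
BLT L1: taken
r6=4&6=4
r6=4&255=4
r1=5+1=6
CMP r1, #8  (cmp 6,8)
BLT L1: taken
r6=4&6=4
r6=4&255=4
r1=6+1=7
CMP r1, #8  (cmp 7,8)
BLT L1: taken
r6=4&6=4
r6=4&255=4
r1=7+1=8
CMP r1, #8  (cmp 8,8)
BLT L1: not taken
r6=4<<4=64
halt.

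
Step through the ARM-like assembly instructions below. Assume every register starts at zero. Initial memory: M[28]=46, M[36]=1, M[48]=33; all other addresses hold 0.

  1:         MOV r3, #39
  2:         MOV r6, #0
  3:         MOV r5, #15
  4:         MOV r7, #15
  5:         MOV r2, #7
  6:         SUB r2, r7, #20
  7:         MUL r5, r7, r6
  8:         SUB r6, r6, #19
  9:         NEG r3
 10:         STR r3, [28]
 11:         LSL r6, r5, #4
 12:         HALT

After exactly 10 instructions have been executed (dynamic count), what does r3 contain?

-39

r3=39
r6=0
r5=15
r7=15
r2=7
r2=15-20=-5
r5=15*0=0
r6=0-19=-19
r3=-(39)=-39
STR r3, [28] → M[28]=-39
After step 10: r3 = -39.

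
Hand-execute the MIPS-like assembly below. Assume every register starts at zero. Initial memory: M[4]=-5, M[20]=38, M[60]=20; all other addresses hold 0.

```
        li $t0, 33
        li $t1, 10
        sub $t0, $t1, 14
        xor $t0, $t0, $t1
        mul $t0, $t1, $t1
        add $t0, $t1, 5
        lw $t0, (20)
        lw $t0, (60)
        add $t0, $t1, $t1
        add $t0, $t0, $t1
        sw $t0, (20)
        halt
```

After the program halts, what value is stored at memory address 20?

30

li $t0, 33 → $t0=33
li $t1, 10 → $t1=10
sub $t0, $t1, 14 → $t0=10-14=-4
xor $t0, $t0, $t1 → $t0=(-4)^10=-10
mul $t0, $t1, $t1 → $t0=10*10=100
add $t0, $t1, 5 → $t0=10+5=15
lw $t0, (20) → $t0=M[20]=38
lw $t0, (60) → $t0=M[60]=20
add $t0, $t1, $t1 → $t0=10+10=20
add $t0, $t0, $t1 → $t0=20+10=30
sw $t0, (20) → M[20]=30
halt.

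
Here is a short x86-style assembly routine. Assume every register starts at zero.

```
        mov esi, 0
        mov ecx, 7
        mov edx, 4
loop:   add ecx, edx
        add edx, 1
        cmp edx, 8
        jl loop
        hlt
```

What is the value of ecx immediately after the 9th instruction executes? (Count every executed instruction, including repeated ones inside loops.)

after mov esi, 0: esi=0
after mov ecx, 7: ecx=7
after mov edx, 4: edx=4
after add ecx, edx: ecx=7+4=11
after add edx, 1: edx=4+1=5
cmp edx, 8  (cmp 5,8)
jl loop: taken
after add ecx, edx: ecx=11+5=16
after add edx, 1: edx=5+1=6
After step 9: ecx = 16.

16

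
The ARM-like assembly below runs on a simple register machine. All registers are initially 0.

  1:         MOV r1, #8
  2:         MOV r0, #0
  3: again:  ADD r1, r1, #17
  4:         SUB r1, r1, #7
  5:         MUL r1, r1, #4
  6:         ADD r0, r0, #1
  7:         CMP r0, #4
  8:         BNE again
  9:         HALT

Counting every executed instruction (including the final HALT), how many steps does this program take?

27

r1=8
r0=0
r1=8+17=25
r1=25-7=18
r1=18*4=72
r0=0+1=1
CMP r0, #4  (cmp 1,4)
BNE again: taken
r1=72+17=89
r1=89-7=82
r1=82*4=328
r0=1+1=2
CMP r0, #4  (cmp 2,4)
BNE again: taken
r1=328+17=345
r1=345-7=338
r1=338*4=1352
r0=2+1=3
CMP r0, #4  (cmp 3,4)
BNE again: taken
r1=1352+17=1369
r1=1369-7=1362
r1=1362*4=5448
r0=3+1=4
CMP r0, #4  (cmp 4,4)
BNE again: not taken
halt.
Total executed instructions: 27.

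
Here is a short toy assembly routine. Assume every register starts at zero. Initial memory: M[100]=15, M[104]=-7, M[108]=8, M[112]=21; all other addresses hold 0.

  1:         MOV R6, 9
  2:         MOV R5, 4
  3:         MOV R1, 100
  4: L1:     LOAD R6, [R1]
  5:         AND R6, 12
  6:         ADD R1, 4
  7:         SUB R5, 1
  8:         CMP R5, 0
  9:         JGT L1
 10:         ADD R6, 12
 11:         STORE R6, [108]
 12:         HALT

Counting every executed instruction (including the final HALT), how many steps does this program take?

30

MOV R6, 9 → R6=9
MOV R5, 4 → R5=4
MOV R1, 100 → R1=100
LOAD R6, [R1] → R6=M[100]=15
AND R6, 12 → R6=15&12=12
ADD R1, 4 → R1=100+4=104
SUB R5, 1 → R5=4-1=3
CMP R5, 0  (cmp 3,0)
JGT L1: taken
LOAD R6, [R1] → R6=M[104]=-7
AND R6, 12 → R6=(-7)&12=8
ADD R1, 4 → R1=104+4=108
SUB R5, 1 → R5=3-1=2
CMP R5, 0  (cmp 2,0)
JGT L1: taken
LOAD R6, [R1] → R6=M[108]=8
AND R6, 12 → R6=8&12=8
ADD R1, 4 → R1=108+4=112
SUB R5, 1 → R5=2-1=1
CMP R5, 0  (cmp 1,0)
JGT L1: taken
LOAD R6, [R1] → R6=M[112]=21
AND R6, 12 → R6=21&12=4
ADD R1, 4 → R1=112+4=116
SUB R5, 1 → R5=1-1=0
CMP R5, 0  (cmp 0,0)
JGT L1: not taken
ADD R6, 12 → R6=4+12=16
STORE R6, [108] → M[108]=16
halt.
Total executed instructions: 30.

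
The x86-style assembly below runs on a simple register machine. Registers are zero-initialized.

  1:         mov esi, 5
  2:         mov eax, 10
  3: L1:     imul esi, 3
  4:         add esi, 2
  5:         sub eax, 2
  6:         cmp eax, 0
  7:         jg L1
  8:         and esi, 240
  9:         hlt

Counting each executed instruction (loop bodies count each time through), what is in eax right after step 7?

mov esi, 5 → esi=5
mov eax, 10 → eax=10
imul esi, 3 → esi=5*3=15
add esi, 2 → esi=15+2=17
sub eax, 2 → eax=10-2=8
cmp eax, 0  (cmp 8,0)
jg L1: taken
After step 7: eax = 8.

8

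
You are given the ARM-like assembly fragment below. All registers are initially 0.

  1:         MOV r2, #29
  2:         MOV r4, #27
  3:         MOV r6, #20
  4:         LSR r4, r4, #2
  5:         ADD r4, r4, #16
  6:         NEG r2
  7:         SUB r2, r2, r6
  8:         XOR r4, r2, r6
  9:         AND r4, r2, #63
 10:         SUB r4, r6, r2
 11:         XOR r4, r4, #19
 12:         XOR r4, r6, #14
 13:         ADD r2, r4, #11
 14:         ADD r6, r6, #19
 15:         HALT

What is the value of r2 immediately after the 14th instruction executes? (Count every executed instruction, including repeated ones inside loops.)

37

MOV r2, #29 → r2=29
MOV r4, #27 → r4=27
MOV r6, #20 → r6=20
LSR r4, r4, #2 → r4=27>>2=6
ADD r4, r4, #16 → r4=6+16=22
NEG r2 → r2=-(29)=-29
SUB r2, r2, r6 → r2=(-29)-20=-49
XOR r4, r2, r6 → r4=(-49)^20=-37
AND r4, r2, #63 → r4=(-49)&63=15
SUB r4, r6, r2 → r4=20-(-49)=69
XOR r4, r4, #19 → r4=69^19=86
XOR r4, r6, #14 → r4=20^14=26
ADD r2, r4, #11 → r2=26+11=37
ADD r6, r6, #19 → r6=20+19=39
After step 14: r2 = 37.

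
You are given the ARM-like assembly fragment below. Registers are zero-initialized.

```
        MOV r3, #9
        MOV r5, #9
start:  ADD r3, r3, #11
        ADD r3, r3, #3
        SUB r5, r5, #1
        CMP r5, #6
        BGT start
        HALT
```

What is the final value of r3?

51

r3=9
r5=9
r3=9+11=20
r3=20+3=23
r5=9-1=8
CMP r5, #6  (cmp 8,6)
BGT start: taken
r3=23+11=34
r3=34+3=37
r5=8-1=7
CMP r5, #6  (cmp 7,6)
BGT start: taken
r3=37+11=48
r3=48+3=51
r5=7-1=6
CMP r5, #6  (cmp 6,6)
BGT start: not taken
halt.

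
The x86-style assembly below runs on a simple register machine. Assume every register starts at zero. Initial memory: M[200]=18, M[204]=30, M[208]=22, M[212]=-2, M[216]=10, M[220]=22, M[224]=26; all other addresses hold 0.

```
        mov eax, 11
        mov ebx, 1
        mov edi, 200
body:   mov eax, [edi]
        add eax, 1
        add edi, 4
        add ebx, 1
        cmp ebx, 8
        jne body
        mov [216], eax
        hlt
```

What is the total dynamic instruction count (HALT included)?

eax=11
ebx=1
edi=200
eax=M[200]=18
eax=18+1=19
edi=200+4=204
ebx=1+1=2
cmp ebx, 8  (cmp 2,8)
jne body: taken
eax=M[204]=30
eax=30+1=31
edi=204+4=208
ebx=2+1=3
cmp ebx, 8  (cmp 3,8)
jne body: taken
eax=M[208]=22
eax=22+1=23
edi=208+4=212
ebx=3+1=4
cmp ebx, 8  (cmp 4,8)
jne body: taken
eax=M[212]=-2
eax=(-2)+1=-1
edi=212+4=216
ebx=4+1=5
cmp ebx, 8  (cmp 5,8)
jne body: taken
eax=M[216]=10
eax=10+1=11
edi=216+4=220
ebx=5+1=6
cmp ebx, 8  (cmp 6,8)
jne body: taken
eax=M[220]=22
eax=22+1=23
edi=220+4=224
ebx=6+1=7
cmp ebx, 8  (cmp 7,8)
jne body: taken
eax=M[224]=26
eax=26+1=27
edi=224+4=228
ebx=7+1=8
cmp ebx, 8  (cmp 8,8)
jne body: not taken
mov [216], eax → M[216]=27
halt.
Total executed instructions: 47.

47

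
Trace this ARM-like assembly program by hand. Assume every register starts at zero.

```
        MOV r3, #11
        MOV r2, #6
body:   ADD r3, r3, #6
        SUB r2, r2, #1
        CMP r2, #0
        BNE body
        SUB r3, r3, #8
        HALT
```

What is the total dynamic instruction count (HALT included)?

MOV r3, #11 → r3=11
MOV r2, #6 → r2=6
ADD r3, r3, #6 → r3=11+6=17
SUB r2, r2, #1 → r2=6-1=5
CMP r2, #0  (cmp 5,0)
BNE body: taken
ADD r3, r3, #6 → r3=17+6=23
SUB r2, r2, #1 → r2=5-1=4
CMP r2, #0  (cmp 4,0)
BNE body: taken
ADD r3, r3, #6 → r3=23+6=29
SUB r2, r2, #1 → r2=4-1=3
CMP r2, #0  (cmp 3,0)
BNE body: taken
ADD r3, r3, #6 → r3=29+6=35
SUB r2, r2, #1 → r2=3-1=2
CMP r2, #0  (cmp 2,0)
BNE body: taken
ADD r3, r3, #6 → r3=35+6=41
SUB r2, r2, #1 → r2=2-1=1
CMP r2, #0  (cmp 1,0)
BNE body: taken
ADD r3, r3, #6 → r3=41+6=47
SUB r2, r2, #1 → r2=1-1=0
CMP r2, #0  (cmp 0,0)
BNE body: not taken
SUB r3, r3, #8 → r3=47-8=39
halt.
Total executed instructions: 28.

28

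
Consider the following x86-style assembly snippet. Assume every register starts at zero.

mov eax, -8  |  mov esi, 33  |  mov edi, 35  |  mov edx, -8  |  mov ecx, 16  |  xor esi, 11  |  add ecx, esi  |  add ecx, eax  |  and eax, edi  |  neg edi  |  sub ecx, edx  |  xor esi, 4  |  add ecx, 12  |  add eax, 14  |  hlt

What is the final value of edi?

-35

eax=-8
esi=33
edi=35
edx=-8
ecx=16
esi=33^11=42
ecx=16+42=58
ecx=58+(-8)=50
eax=(-8)&35=32
edi=-(35)=-35
ecx=50-(-8)=58
esi=42^4=46
ecx=58+12=70
eax=32+14=46
halt.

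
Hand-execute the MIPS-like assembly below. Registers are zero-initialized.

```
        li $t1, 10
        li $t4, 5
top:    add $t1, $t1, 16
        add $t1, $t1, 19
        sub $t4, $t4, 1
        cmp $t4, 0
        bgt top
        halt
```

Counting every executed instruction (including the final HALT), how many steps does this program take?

28

$t1=10
$t4=5
$t1=10+16=26
$t1=26+19=45
$t4=5-1=4
cmp $t4, 0  (cmp 4,0)
bgt top: taken
$t1=45+16=61
$t1=61+19=80
$t4=4-1=3
cmp $t4, 0  (cmp 3,0)
bgt top: taken
$t1=80+16=96
$t1=96+19=115
$t4=3-1=2
cmp $t4, 0  (cmp 2,0)
bgt top: taken
$t1=115+16=131
$t1=131+19=150
$t4=2-1=1
cmp $t4, 0  (cmp 1,0)
bgt top: taken
$t1=150+16=166
$t1=166+19=185
$t4=1-1=0
cmp $t4, 0  (cmp 0,0)
bgt top: not taken
halt.
Total executed instructions: 28.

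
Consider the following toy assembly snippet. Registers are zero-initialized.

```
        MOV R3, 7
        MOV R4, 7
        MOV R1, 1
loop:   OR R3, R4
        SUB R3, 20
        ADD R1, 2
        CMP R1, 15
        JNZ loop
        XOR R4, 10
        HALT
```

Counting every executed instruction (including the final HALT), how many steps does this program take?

40

MOV R3, 7 → R3=7
MOV R4, 7 → R4=7
MOV R1, 1 → R1=1
OR R3, R4 → R3=7|7=7
SUB R3, 20 → R3=7-20=-13
ADD R1, 2 → R1=1+2=3
CMP R1, 15  (cmp 3,15)
JNZ loop: taken
OR R3, R4 → R3=(-13)|7=-9
SUB R3, 20 → R3=(-9)-20=-29
ADD R1, 2 → R1=3+2=5
CMP R1, 15  (cmp 5,15)
JNZ loop: taken
OR R3, R4 → R3=(-29)|7=-25
SUB R3, 20 → R3=(-25)-20=-45
ADD R1, 2 → R1=5+2=7
CMP R1, 15  (cmp 7,15)
JNZ loop: taken
OR R3, R4 → R3=(-45)|7=-41
SUB R3, 20 → R3=(-41)-20=-61
ADD R1, 2 → R1=7+2=9
CMP R1, 15  (cmp 9,15)
JNZ loop: taken
OR R3, R4 → R3=(-61)|7=-57
SUB R3, 20 → R3=(-57)-20=-77
ADD R1, 2 → R1=9+2=11
CMP R1, 15  (cmp 11,15)
JNZ loop: taken
OR R3, R4 → R3=(-77)|7=-73
SUB R3, 20 → R3=(-73)-20=-93
ADD R1, 2 → R1=11+2=13
CMP R1, 15  (cmp 13,15)
JNZ loop: taken
OR R3, R4 → R3=(-93)|7=-89
SUB R3, 20 → R3=(-89)-20=-109
ADD R1, 2 → R1=13+2=15
CMP R1, 15  (cmp 15,15)
JNZ loop: not taken
XOR R4, 10 → R4=7^10=13
halt.
Total executed instructions: 40.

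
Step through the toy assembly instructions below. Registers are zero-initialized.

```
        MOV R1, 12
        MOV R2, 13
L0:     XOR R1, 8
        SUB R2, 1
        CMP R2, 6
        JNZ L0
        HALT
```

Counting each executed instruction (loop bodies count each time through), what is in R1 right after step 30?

4

R1=12
R2=13
R1=12^8=4
R2=13-1=12
CMP R2, 6  (cmp 12,6)
JNZ L0: taken
R1=4^8=12
R2=12-1=11
CMP R2, 6  (cmp 11,6)
JNZ L0: taken
R1=12^8=4
R2=11-1=10
CMP R2, 6  (cmp 10,6)
JNZ L0: taken
R1=4^8=12
R2=10-1=9
CMP R2, 6  (cmp 9,6)
JNZ L0: taken
R1=12^8=4
R2=9-1=8
CMP R2, 6  (cmp 8,6)
JNZ L0: taken
R1=4^8=12
R2=8-1=7
CMP R2, 6  (cmp 7,6)
JNZ L0: taken
R1=12^8=4
R2=7-1=6
CMP R2, 6  (cmp 6,6)
JNZ L0: not taken
After step 30: R1 = 4.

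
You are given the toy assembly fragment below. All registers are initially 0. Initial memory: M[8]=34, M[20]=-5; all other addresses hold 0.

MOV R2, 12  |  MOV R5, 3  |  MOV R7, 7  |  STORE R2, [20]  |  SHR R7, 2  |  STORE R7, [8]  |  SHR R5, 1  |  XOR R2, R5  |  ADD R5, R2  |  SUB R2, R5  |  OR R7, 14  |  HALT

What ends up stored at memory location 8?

R2=12
R5=3
R7=7
STORE R2, [20] → M[20]=12
R7=7>>2=1
STORE R7, [8] → M[8]=1
R5=3>>1=1
R2=12^1=13
R5=1+13=14
R2=13-14=-1
R7=1|14=15
halt.

1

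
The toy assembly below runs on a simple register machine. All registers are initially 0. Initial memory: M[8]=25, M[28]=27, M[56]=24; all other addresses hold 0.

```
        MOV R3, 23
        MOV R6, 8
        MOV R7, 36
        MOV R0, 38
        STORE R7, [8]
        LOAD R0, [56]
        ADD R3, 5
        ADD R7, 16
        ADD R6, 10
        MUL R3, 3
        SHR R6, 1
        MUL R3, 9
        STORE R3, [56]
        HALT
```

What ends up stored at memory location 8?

R3=23
R6=8
R7=36
R0=38
STORE R7, [8] → M[8]=36
R0=M[56]=24
R3=23+5=28
R7=36+16=52
R6=8+10=18
R3=28*3=84
R6=18>>1=9
R3=84*9=756
STORE R3, [56] → M[56]=756
halt.

36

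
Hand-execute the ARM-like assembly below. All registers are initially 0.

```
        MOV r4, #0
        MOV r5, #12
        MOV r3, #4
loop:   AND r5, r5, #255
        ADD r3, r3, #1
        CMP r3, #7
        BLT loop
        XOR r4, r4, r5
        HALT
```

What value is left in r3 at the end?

r4=0
r5=12
r3=4
r5=12&255=12
r3=4+1=5
CMP r3, #7  (cmp 5,7)
BLT loop: taken
r5=12&255=12
r3=5+1=6
CMP r3, #7  (cmp 6,7)
BLT loop: taken
r5=12&255=12
r3=6+1=7
CMP r3, #7  (cmp 7,7)
BLT loop: not taken
r4=0^12=12
halt.

7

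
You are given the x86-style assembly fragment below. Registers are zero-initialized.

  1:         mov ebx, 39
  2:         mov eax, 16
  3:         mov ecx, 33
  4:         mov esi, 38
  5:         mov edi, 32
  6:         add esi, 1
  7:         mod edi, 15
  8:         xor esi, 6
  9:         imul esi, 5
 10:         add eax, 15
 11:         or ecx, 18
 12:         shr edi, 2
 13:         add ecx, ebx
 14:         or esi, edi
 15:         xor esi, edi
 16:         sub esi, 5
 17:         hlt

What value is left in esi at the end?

mov ebx, 39 → ebx=39
mov eax, 16 → eax=16
mov ecx, 33 → ecx=33
mov esi, 38 → esi=38
mov edi, 32 → edi=32
add esi, 1 → esi=38+1=39
mod edi, 15 → edi=32%15=2
xor esi, 6 → esi=39^6=33
imul esi, 5 → esi=33*5=165
add eax, 15 → eax=16+15=31
or ecx, 18 → ecx=33|18=51
shr edi, 2 → edi=2>>2=0
add ecx, ebx → ecx=51+39=90
or esi, edi → esi=165|0=165
xor esi, edi → esi=165^0=165
sub esi, 5 → esi=165-5=160
halt.

160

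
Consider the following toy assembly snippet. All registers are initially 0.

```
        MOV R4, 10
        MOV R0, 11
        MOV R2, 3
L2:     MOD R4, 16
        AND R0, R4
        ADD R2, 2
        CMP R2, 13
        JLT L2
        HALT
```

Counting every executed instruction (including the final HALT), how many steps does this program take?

MOV R4, 10 → R4=10
MOV R0, 11 → R0=11
MOV R2, 3 → R2=3
MOD R4, 16 → R4=10%16=10
AND R0, R4 → R0=11&10=10
ADD R2, 2 → R2=3+2=5
CMP R2, 13  (cmp 5,13)
JLT L2: taken
MOD R4, 16 → R4=10%16=10
AND R0, R4 → R0=10&10=10
ADD R2, 2 → R2=5+2=7
CMP R2, 13  (cmp 7,13)
JLT L2: taken
MOD R4, 16 → R4=10%16=10
AND R0, R4 → R0=10&10=10
ADD R2, 2 → R2=7+2=9
CMP R2, 13  (cmp 9,13)
JLT L2: taken
MOD R4, 16 → R4=10%16=10
AND R0, R4 → R0=10&10=10
ADD R2, 2 → R2=9+2=11
CMP R2, 13  (cmp 11,13)
JLT L2: taken
MOD R4, 16 → R4=10%16=10
AND R0, R4 → R0=10&10=10
ADD R2, 2 → R2=11+2=13
CMP R2, 13  (cmp 13,13)
JLT L2: not taken
halt.
Total executed instructions: 29.

29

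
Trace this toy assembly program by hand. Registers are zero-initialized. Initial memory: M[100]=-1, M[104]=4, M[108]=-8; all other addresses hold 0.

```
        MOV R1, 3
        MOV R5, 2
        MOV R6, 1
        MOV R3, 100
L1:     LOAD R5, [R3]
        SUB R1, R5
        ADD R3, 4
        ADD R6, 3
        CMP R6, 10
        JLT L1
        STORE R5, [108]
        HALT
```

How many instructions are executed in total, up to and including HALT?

24

after MOV R1, 3: R1=3
after MOV R5, 2: R5=2
after MOV R6, 1: R6=1
after MOV R3, 100: R3=100
after LOAD R5, [R3]: R5=M[100]=-1
after SUB R1, R5: R1=3-(-1)=4
after ADD R3, 4: R3=100+4=104
after ADD R6, 3: R6=1+3=4
CMP R6, 10  (cmp 4,10)
JLT L1: taken
after LOAD R5, [R3]: R5=M[104]=4
after SUB R1, R5: R1=4-4=0
after ADD R3, 4: R3=104+4=108
after ADD R6, 3: R6=4+3=7
CMP R6, 10  (cmp 7,10)
JLT L1: taken
after LOAD R5, [R3]: R5=M[108]=-8
after SUB R1, R5: R1=0-(-8)=8
after ADD R3, 4: R3=108+4=112
after ADD R6, 3: R6=7+3=10
CMP R6, 10  (cmp 10,10)
JLT L1: not taken
STORE R5, [108] → M[108]=-8
halt.
Total executed instructions: 24.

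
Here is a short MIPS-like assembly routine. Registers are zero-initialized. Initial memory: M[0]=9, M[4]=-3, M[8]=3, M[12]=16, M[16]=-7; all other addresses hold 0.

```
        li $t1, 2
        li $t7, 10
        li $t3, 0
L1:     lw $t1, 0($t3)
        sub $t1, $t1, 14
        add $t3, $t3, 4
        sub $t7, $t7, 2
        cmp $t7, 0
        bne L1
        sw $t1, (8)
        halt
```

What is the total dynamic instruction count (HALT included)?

after li $t1, 2: $t1=2
after li $t7, 10: $t7=10
after li $t3, 0: $t3=0
after lw $t1, 0($t3): $t1=M[0]=9
after sub $t1, $t1, 14: $t1=9-14=-5
after add $t3, $t3, 4: $t3=0+4=4
after sub $t7, $t7, 2: $t7=10-2=8
cmp $t7, 0  (cmp 8,0)
bne L1: taken
after lw $t1, 0($t3): $t1=M[4]=-3
after sub $t1, $t1, 14: $t1=(-3)-14=-17
after add $t3, $t3, 4: $t3=4+4=8
after sub $t7, $t7, 2: $t7=8-2=6
cmp $t7, 0  (cmp 6,0)
bne L1: taken
after lw $t1, 0($t3): $t1=M[8]=3
after sub $t1, $t1, 14: $t1=3-14=-11
after add $t3, $t3, 4: $t3=8+4=12
after sub $t7, $t7, 2: $t7=6-2=4
cmp $t7, 0  (cmp 4,0)
bne L1: taken
after lw $t1, 0($t3): $t1=M[12]=16
after sub $t1, $t1, 14: $t1=16-14=2
after add $t3, $t3, 4: $t3=12+4=16
after sub $t7, $t7, 2: $t7=4-2=2
cmp $t7, 0  (cmp 2,0)
bne L1: taken
after lw $t1, 0($t3): $t1=M[16]=-7
after sub $t1, $t1, 14: $t1=(-7)-14=-21
after add $t3, $t3, 4: $t3=16+4=20
after sub $t7, $t7, 2: $t7=2-2=0
cmp $t7, 0  (cmp 0,0)
bne L1: not taken
sw $t1, (8) → M[8]=-21
halt.
Total executed instructions: 35.

35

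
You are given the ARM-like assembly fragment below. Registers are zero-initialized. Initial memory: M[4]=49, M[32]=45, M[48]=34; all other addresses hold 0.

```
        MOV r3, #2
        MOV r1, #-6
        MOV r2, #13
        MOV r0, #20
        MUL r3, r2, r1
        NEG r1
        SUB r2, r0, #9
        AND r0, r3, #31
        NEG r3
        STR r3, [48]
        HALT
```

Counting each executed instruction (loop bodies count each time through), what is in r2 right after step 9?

11

MOV r3, #2 → r3=2
MOV r1, #-6 → r1=-6
MOV r2, #13 → r2=13
MOV r0, #20 → r0=20
MUL r3, r2, r1 → r3=13*(-6)=-78
NEG r1 → r1=-(-6)=6
SUB r2, r0, #9 → r2=20-9=11
AND r0, r3, #31 → r0=(-78)&31=18
NEG r3 → r3=-(-78)=78
After step 9: r2 = 11.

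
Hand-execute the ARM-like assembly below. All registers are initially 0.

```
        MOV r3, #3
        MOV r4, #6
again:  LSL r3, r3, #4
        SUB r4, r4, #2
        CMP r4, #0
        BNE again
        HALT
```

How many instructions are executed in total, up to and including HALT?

MOV r3, #3 → r3=3
MOV r4, #6 → r4=6
LSL r3, r3, #4 → r3=3<<4=48
SUB r4, r4, #2 → r4=6-2=4
CMP r4, #0  (cmp 4,0)
BNE again: taken
LSL r3, r3, #4 → r3=48<<4=768
SUB r4, r4, #2 → r4=4-2=2
CMP r4, #0  (cmp 2,0)
BNE again: taken
LSL r3, r3, #4 → r3=768<<4=12288
SUB r4, r4, #2 → r4=2-2=0
CMP r4, #0  (cmp 0,0)
BNE again: not taken
halt.
Total executed instructions: 15.

15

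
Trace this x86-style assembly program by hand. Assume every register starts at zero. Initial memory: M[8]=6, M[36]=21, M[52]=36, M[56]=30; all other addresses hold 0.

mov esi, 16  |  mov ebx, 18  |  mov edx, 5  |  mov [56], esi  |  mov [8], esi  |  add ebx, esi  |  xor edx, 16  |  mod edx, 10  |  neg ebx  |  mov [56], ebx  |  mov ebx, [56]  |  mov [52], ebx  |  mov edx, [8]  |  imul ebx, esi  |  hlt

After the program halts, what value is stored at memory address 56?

esi=16
ebx=18
edx=5
mov [56], esi → M[56]=16
mov [8], esi → M[8]=16
ebx=18+16=34
edx=5^16=21
edx=21%10=1
ebx=-(34)=-34
mov [56], ebx → M[56]=-34
ebx=M[56]=-34
mov [52], ebx → M[52]=-34
edx=M[8]=16
ebx=(-34)*16=-544
halt.

-34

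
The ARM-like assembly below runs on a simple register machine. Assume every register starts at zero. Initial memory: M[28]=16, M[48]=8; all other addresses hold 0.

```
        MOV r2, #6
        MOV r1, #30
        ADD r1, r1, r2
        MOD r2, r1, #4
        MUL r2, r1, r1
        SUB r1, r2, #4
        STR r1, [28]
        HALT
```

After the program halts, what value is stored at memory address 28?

r2=6
r1=30
r1=30+6=36
r2=36%4=0
r2=36*36=1296
r1=1296-4=1292
STR r1, [28] → M[28]=1292
halt.

1292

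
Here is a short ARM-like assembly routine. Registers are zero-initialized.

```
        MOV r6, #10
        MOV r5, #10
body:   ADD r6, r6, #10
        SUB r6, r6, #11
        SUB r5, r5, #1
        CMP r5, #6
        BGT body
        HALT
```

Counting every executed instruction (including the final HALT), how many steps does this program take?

MOV r6, #10 → r6=10
MOV r5, #10 → r5=10
ADD r6, r6, #10 → r6=10+10=20
SUB r6, r6, #11 → r6=20-11=9
SUB r5, r5, #1 → r5=10-1=9
CMP r5, #6  (cmp 9,6)
BGT body: taken
ADD r6, r6, #10 → r6=9+10=19
SUB r6, r6, #11 → r6=19-11=8
SUB r5, r5, #1 → r5=9-1=8
CMP r5, #6  (cmp 8,6)
BGT body: taken
ADD r6, r6, #10 → r6=8+10=18
SUB r6, r6, #11 → r6=18-11=7
SUB r5, r5, #1 → r5=8-1=7
CMP r5, #6  (cmp 7,6)
BGT body: taken
ADD r6, r6, #10 → r6=7+10=17
SUB r6, r6, #11 → r6=17-11=6
SUB r5, r5, #1 → r5=7-1=6
CMP r5, #6  (cmp 6,6)
BGT body: not taken
halt.
Total executed instructions: 23.

23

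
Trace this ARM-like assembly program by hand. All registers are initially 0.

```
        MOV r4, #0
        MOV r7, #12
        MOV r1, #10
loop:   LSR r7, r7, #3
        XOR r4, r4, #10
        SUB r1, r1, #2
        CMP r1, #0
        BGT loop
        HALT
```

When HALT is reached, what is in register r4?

MOV r4, #0 → r4=0
MOV r7, #12 → r7=12
MOV r1, #10 → r1=10
LSR r7, r7, #3 → r7=12>>3=1
XOR r4, r4, #10 → r4=0^10=10
SUB r1, r1, #2 → r1=10-2=8
CMP r1, #0  (cmp 8,0)
BGT loop: taken
LSR r7, r7, #3 → r7=1>>3=0
XOR r4, r4, #10 → r4=10^10=0
SUB r1, r1, #2 → r1=8-2=6
CMP r1, #0  (cmp 6,0)
BGT loop: taken
LSR r7, r7, #3 → r7=0>>3=0
XOR r4, r4, #10 → r4=0^10=10
SUB r1, r1, #2 → r1=6-2=4
CMP r1, #0  (cmp 4,0)
BGT loop: taken
LSR r7, r7, #3 → r7=0>>3=0
XOR r4, r4, #10 → r4=10^10=0
SUB r1, r1, #2 → r1=4-2=2
CMP r1, #0  (cmp 2,0)
BGT loop: taken
LSR r7, r7, #3 → r7=0>>3=0
XOR r4, r4, #10 → r4=0^10=10
SUB r1, r1, #2 → r1=2-2=0
CMP r1, #0  (cmp 0,0)
BGT loop: not taken
halt.

10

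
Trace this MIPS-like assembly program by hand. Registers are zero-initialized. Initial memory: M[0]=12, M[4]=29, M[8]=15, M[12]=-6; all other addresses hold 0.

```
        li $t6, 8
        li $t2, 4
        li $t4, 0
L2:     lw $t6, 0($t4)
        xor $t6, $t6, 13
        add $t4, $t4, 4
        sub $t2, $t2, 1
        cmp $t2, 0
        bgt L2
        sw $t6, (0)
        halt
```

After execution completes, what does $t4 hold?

16

$t6=8
$t2=4
$t4=0
$t6=M[0]=12
$t6=12^13=1
$t4=0+4=4
$t2=4-1=3
cmp $t2, 0  (cmp 3,0)
bgt L2: taken
$t6=M[4]=29
$t6=29^13=16
$t4=4+4=8
$t2=3-1=2
cmp $t2, 0  (cmp 2,0)
bgt L2: taken
$t6=M[8]=15
$t6=15^13=2
$t4=8+4=12
$t2=2-1=1
cmp $t2, 0  (cmp 1,0)
bgt L2: taken
$t6=M[12]=-6
$t6=(-6)^13=-9
$t4=12+4=16
$t2=1-1=0
cmp $t2, 0  (cmp 0,0)
bgt L2: not taken
sw $t6, (0) → M[0]=-9
halt.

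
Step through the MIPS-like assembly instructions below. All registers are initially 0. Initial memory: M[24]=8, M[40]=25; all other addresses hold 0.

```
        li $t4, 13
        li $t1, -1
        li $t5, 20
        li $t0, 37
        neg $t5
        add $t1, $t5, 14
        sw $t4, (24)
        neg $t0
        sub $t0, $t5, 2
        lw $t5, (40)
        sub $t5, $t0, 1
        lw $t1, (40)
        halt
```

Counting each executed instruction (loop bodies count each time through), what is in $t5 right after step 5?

li $t4, 13 → $t4=13
li $t1, -1 → $t1=-1
li $t5, 20 → $t5=20
li $t0, 37 → $t0=37
neg $t5 → $t5=-(20)=-20
After step 5: $t5 = -20.

-20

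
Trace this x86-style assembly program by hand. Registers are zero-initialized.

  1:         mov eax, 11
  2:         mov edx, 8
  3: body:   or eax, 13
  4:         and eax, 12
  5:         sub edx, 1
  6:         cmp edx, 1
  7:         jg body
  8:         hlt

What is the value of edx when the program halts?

mov eax, 11 → eax=11
mov edx, 8 → edx=8
or eax, 13 → eax=11|13=15
and eax, 12 → eax=15&12=12
sub edx, 1 → edx=8-1=7
cmp edx, 1  (cmp 7,1)
jg body: taken
or eax, 13 → eax=12|13=13
and eax, 12 → eax=13&12=12
sub edx, 1 → edx=7-1=6
cmp edx, 1  (cmp 6,1)
jg body: taken
or eax, 13 → eax=12|13=13
and eax, 12 → eax=13&12=12
sub edx, 1 → edx=6-1=5
cmp edx, 1  (cmp 5,1)
jg body: taken
or eax, 13 → eax=12|13=13
and eax, 12 → eax=13&12=12
sub edx, 1 → edx=5-1=4
cmp edx, 1  (cmp 4,1)
jg body: taken
or eax, 13 → eax=12|13=13
and eax, 12 → eax=13&12=12
sub edx, 1 → edx=4-1=3
cmp edx, 1  (cmp 3,1)
jg body: taken
or eax, 13 → eax=12|13=13
and eax, 12 → eax=13&12=12
sub edx, 1 → edx=3-1=2
cmp edx, 1  (cmp 2,1)
jg body: taken
or eax, 13 → eax=12|13=13
and eax, 12 → eax=13&12=12
sub edx, 1 → edx=2-1=1
cmp edx, 1  (cmp 1,1)
jg body: not taken
halt.

1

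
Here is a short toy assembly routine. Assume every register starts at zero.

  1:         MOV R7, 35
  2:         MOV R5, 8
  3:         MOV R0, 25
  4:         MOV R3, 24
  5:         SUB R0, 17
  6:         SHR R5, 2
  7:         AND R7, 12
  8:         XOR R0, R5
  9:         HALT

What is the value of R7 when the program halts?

0

R7=35
R5=8
R0=25
R3=24
R0=25-17=8
R5=8>>2=2
R7=35&12=0
R0=8^2=10
halt.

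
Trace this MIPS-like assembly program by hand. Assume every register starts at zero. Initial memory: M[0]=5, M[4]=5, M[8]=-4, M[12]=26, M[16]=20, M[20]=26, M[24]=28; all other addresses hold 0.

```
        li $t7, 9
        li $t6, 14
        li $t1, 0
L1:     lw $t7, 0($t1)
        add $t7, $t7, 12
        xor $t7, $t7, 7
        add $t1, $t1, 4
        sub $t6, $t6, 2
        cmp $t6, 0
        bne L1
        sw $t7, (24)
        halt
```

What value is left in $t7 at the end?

47

$t7=9
$t6=14
$t1=0
$t7=M[0]=5
$t7=5+12=17
$t7=17^7=22
$t1=0+4=4
$t6=14-2=12
cmp $t6, 0  (cmp 12,0)
bne L1: taken
$t7=M[4]=5
$t7=5+12=17
$t7=17^7=22
$t1=4+4=8
$t6=12-2=10
cmp $t6, 0  (cmp 10,0)
bne L1: taken
$t7=M[8]=-4
$t7=(-4)+12=8
$t7=8^7=15
$t1=8+4=12
$t6=10-2=8
cmp $t6, 0  (cmp 8,0)
bne L1: taken
$t7=M[12]=26
$t7=26+12=38
$t7=38^7=33
$t1=12+4=16
$t6=8-2=6
cmp $t6, 0  (cmp 6,0)
bne L1: taken
$t7=M[16]=20
$t7=20+12=32
$t7=32^7=39
$t1=16+4=20
$t6=6-2=4
cmp $t6, 0  (cmp 4,0)
bne L1: taken
$t7=M[20]=26
$t7=26+12=38
$t7=38^7=33
$t1=20+4=24
$t6=4-2=2
cmp $t6, 0  (cmp 2,0)
bne L1: taken
$t7=M[24]=28
$t7=28+12=40
$t7=40^7=47
$t1=24+4=28
$t6=2-2=0
cmp $t6, 0  (cmp 0,0)
bne L1: not taken
sw $t7, (24) → M[24]=47
halt.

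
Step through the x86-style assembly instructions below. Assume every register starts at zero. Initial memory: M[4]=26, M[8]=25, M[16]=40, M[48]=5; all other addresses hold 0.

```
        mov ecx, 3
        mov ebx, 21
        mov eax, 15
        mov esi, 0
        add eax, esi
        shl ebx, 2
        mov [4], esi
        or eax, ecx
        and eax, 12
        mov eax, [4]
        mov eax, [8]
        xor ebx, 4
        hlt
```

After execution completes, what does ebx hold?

after mov ecx, 3: ecx=3
after mov ebx, 21: ebx=21
after mov eax, 15: eax=15
after mov esi, 0: esi=0
after add eax, esi: eax=15+0=15
after shl ebx, 2: ebx=21<<2=84
mov [4], esi → M[4]=0
after or eax, ecx: eax=15|3=15
after and eax, 12: eax=15&12=12
after mov eax, [4]: eax=M[4]=0
after mov eax, [8]: eax=M[8]=25
after xor ebx, 4: ebx=84^4=80
halt.

80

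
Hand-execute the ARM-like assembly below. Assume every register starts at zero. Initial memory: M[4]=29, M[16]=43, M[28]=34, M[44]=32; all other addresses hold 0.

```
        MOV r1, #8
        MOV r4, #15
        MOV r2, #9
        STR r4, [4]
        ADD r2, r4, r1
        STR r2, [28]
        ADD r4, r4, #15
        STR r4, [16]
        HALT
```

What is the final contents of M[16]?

30

MOV r1, #8 → r1=8
MOV r4, #15 → r4=15
MOV r2, #9 → r2=9
STR r4, [4] → M[4]=15
ADD r2, r4, r1 → r2=15+8=23
STR r2, [28] → M[28]=23
ADD r4, r4, #15 → r4=15+15=30
STR r4, [16] → M[16]=30
halt.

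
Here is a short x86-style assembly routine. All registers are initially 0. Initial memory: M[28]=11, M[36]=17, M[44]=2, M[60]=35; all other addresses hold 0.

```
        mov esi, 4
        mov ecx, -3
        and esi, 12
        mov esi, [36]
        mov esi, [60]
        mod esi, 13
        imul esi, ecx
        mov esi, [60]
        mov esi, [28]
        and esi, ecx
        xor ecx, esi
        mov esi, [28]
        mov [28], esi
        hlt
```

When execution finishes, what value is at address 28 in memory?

11

after mov esi, 4: esi=4
after mov ecx, -3: ecx=-3
after and esi, 12: esi=4&12=4
after mov esi, [36]: esi=M[36]=17
after mov esi, [60]: esi=M[60]=35
after mod esi, 13: esi=35%13=9
after imul esi, ecx: esi=9*(-3)=-27
after mov esi, [60]: esi=M[60]=35
after mov esi, [28]: esi=M[28]=11
after and esi, ecx: esi=11&(-3)=9
after xor ecx, esi: ecx=(-3)^9=-12
after mov esi, [28]: esi=M[28]=11
mov [28], esi → M[28]=11
halt.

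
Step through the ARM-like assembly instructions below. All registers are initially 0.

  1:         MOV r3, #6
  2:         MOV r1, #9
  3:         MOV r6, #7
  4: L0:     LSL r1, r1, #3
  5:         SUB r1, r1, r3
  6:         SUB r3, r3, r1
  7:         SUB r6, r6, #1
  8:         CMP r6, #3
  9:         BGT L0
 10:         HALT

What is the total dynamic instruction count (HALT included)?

MOV r3, #6 → r3=6
MOV r1, #9 → r1=9
MOV r6, #7 → r6=7
LSL r1, r1, #3 → r1=9<<3=72
SUB r1, r1, r3 → r1=72-6=66
SUB r3, r3, r1 → r3=6-66=-60
SUB r6, r6, #1 → r6=7-1=6
CMP r6, #3  (cmp 6,3)
BGT L0: taken
LSL r1, r1, #3 → r1=66<<3=528
SUB r1, r1, r3 → r1=528-(-60)=588
SUB r3, r3, r1 → r3=(-60)-588=-648
SUB r6, r6, #1 → r6=6-1=5
CMP r6, #3  (cmp 5,3)
BGT L0: taken
LSL r1, r1, #3 → r1=588<<3=4704
SUB r1, r1, r3 → r1=4704-(-648)=5352
SUB r3, r3, r1 → r3=(-648)-5352=-6000
SUB r6, r6, #1 → r6=5-1=4
CMP r6, #3  (cmp 4,3)
BGT L0: taken
LSL r1, r1, #3 → r1=5352<<3=42816
SUB r1, r1, r3 → r1=42816-(-6000)=48816
SUB r3, r3, r1 → r3=(-6000)-48816=-54816
SUB r6, r6, #1 → r6=4-1=3
CMP r6, #3  (cmp 3,3)
BGT L0: not taken
halt.
Total executed instructions: 28.

28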